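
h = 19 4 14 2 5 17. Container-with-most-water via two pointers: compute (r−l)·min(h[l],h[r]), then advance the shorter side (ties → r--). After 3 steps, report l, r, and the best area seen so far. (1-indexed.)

l=1 r=6: min(19,17)*5=85 best=85 *, r--
l=1 r=5: min(19,5)*4=20 best=85, r--
l=1 r=4: min(19,2)*3=6 best=85, r--

l=1, r=3, best area=85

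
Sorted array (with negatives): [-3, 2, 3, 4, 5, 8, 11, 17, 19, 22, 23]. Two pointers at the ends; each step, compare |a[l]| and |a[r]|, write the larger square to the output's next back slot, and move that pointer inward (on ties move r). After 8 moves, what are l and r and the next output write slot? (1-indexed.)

l=1 r=11: |-3|<=|23| out[11]=529, r--
l=1 r=10: |-3|<=|22| out[10]=484, r--
l=1 r=9: |-3|<=|19| out[9]=361, r--
l=1 r=8: |-3|<=|17| out[8]=289, r--
l=1 r=7: |-3|<=|11| out[7]=121, r--
l=1 r=6: |-3|<=|8| out[6]=64, r--
l=1 r=5: |-3|<=|5| out[5]=25, r--
l=1 r=4: |-3|<=|4| out[4]=16, r--

l=1, r=3, next write slot=3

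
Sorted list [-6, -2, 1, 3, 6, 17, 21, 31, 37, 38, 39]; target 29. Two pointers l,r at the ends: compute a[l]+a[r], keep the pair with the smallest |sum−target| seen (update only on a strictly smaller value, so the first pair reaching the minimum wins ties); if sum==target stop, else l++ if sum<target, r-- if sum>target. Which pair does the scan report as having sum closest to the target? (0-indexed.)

l=0 r=10: -6+39=33 d=4 *, r--
l=0 r=9: -6+38=32 d=3 *, r--
l=0 r=8: -6+37=31 d=2 *, r--
l=0 r=7: -6+31=25 d=4, l++
l=1 r=7: -2+31=29 d=0 *, stop

pair (-2, 31) with sum 29 (|Δ|=0)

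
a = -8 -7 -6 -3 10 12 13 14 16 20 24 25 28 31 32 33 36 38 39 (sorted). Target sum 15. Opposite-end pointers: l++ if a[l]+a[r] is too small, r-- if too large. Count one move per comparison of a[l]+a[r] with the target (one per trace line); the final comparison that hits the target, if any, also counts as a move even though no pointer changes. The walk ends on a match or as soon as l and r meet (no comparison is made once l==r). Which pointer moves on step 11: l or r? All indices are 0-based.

l

[0,18] -8+39=31 >15 → r--
[0,17] -8+38=30 >15 → r--
[0,16] -8+36=28 >15 → r--
[0,15] -8+33=25 >15 → r--
[0,14] -8+32=24 >15 → r--
[0,13] -8+31=23 >15 → r--
[0,12] -8+28=20 >15 → r--
[0,11] -8+25=17 >15 → r--
[0,10] -8+24=16 >15 → r--
[0,9] -8+20=12 <15 → l++
[1,9] -7+20=13 <15 → l++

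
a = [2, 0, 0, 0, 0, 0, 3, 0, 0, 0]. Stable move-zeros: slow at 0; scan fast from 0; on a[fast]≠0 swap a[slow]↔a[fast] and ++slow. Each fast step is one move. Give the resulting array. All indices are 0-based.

[2, 3, 0, 0, 0, 0, 0, 0, 0, 0]

(s=0,f=0) a[fast]=2≠0 swap→a[0]=2 → slow++,fast++
(s=1,f=1) a[fast]=0 → fast++
(s=1,f=2) a[fast]=0 → fast++
(s=1,f=3) a[fast]=0 → fast++
(s=1,f=4) a[fast]=0 → fast++
(s=1,f=5) a[fast]=0 → fast++
(s=1,f=6) a[fast]=3≠0 swap→a[1]=3 → slow++,fast++
(s=2,f=7) a[fast]=0 → fast++
(s=2,f=8) a[fast]=0 → fast++
(s=2,f=9) a[fast]=0 → fast++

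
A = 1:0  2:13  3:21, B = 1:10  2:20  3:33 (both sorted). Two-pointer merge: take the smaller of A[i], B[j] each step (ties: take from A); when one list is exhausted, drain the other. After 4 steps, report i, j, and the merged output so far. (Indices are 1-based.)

i=1 j=1: A[i]=0<=B[j]=10 take 0, i++
i=2 j=1: A[i]=13>B[j]=10 take 10, j++
i=2 j=2: A[i]=13<=B[j]=20 take 13, i++
i=3 j=2: A[i]=21>B[j]=20 take 20, j++

i=3, j=3, merged so far=[0, 10, 13, 20]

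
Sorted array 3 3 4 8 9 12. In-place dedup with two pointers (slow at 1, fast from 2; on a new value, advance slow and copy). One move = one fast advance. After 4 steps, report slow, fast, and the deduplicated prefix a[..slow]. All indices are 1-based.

slow=1 fast=2: a[fast]=3=a[slow] dup, fast++
slow=1 fast=3: a[fast]=4≠a[slow]=3 write a[2]=4, slow++,fast++
slow=2 fast=4: a[fast]=8≠a[slow]=4 write a[3]=8, slow++,fast++
slow=3 fast=5: a[fast]=9≠a[slow]=8 write a[4]=9, slow++,fast++

slow=4, fast=6, prefix=[3, 4, 8, 9]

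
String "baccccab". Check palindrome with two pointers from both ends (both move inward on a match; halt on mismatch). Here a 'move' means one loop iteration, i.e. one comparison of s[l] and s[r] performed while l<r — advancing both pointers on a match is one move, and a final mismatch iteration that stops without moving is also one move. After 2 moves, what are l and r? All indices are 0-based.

[0,7] 'b'=='b' → l++,r--
[1,6] 'a'=='a' → l++,r--

l=2, r=5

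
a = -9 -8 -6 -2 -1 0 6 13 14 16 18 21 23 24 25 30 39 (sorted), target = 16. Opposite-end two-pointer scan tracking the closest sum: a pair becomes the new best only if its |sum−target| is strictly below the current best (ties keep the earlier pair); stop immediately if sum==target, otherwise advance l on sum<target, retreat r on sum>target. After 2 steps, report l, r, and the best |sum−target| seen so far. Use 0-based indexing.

[0,16] -9+39=30 d=14 * → r--
[0,15] -9+30=21 d=5 * → r--

l=0, r=14, best |Δ|=5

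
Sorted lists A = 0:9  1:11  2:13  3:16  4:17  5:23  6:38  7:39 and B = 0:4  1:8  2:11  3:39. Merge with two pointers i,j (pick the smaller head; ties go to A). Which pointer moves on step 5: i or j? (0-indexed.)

[i=0,j=0] A[i]=9>B[j]=4 take 4 → j++
[i=0,j=1] A[i]=9>B[j]=8 take 8 → j++
[i=0,j=2] A[i]=9<=B[j]=11 take 9 → i++
[i=1,j=2] A[i]=11<=B[j]=11 take 11 → i++
[i=2,j=2] A[i]=13>B[j]=11 take 11 → j++

j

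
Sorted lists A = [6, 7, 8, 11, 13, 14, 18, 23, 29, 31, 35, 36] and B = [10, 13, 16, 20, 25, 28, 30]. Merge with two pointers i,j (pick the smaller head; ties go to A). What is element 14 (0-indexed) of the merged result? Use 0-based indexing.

i=0 j=0: A[i]=6<=B[j]=10 take 6, i++
i=1 j=0: A[i]=7<=B[j]=10 take 7, i++
i=2 j=0: A[i]=8<=B[j]=10 take 8, i++
i=3 j=0: A[i]=11>B[j]=10 take 10, j++
i=3 j=1: A[i]=11<=B[j]=13 take 11, i++
i=4 j=1: A[i]=13<=B[j]=13 take 13, i++
i=5 j=1: A[i]=14>B[j]=13 take 13, j++
i=5 j=2: A[i]=14<=B[j]=16 take 14, i++
i=6 j=2: A[i]=18>B[j]=16 take 16, j++
i=6 j=3: A[i]=18<=B[j]=20 take 18, i++
i=7 j=3: A[i]=23>B[j]=20 take 20, j++
i=7 j=4: A[i]=23<=B[j]=25 take 23, i++
i=8 j=4: A[i]=29>B[j]=25 take 25, j++
i=8 j=5: A[i]=29>B[j]=28 take 28, j++
i=8 j=6: A[i]=29<=B[j]=30 take 29, i++
i=9 j=6: A[i]=31>B[j]=30 take 30, j++
i=9 j=7: B done, take A[i]=31, i++
i=10 j=7: B done, take A[i]=35, i++
i=11 j=7: B done, take A[i]=36, i++

merged[14] = 29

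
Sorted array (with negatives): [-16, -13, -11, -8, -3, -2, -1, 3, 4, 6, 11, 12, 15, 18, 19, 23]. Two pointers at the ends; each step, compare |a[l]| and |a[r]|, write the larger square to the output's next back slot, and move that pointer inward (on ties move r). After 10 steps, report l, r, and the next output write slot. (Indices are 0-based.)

l=4, r=9, next write slot=5

[0,15] |-16|<=|23| out[15]=529 → r--
[0,14] |-16|<=|19| out[14]=361 → r--
[0,13] |-16|<=|18| out[13]=324 → r--
[0,12] |-16|>|15| out[12]=256 → l++
[1,12] |-13|<=|15| out[11]=225 → r--
[1,11] |-13|>|12| out[10]=169 → l++
[2,11] |-11|<=|12| out[9]=144 → r--
[2,10] |-11|<=|11| out[8]=121 → r--
[2,9] |-11|>|6| out[7]=121 → l++
[3,9] |-8|>|6| out[6]=64 → l++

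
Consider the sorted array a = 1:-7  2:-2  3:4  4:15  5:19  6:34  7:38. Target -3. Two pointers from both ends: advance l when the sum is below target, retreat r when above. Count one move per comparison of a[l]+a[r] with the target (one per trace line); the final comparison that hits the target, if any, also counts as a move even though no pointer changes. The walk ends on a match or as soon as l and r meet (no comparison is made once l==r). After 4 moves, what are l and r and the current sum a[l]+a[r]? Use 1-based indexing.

l=1, r=3, sum=-3

[1,7] -7+38=31 >-3 → r--
[1,6] -7+34=27 >-3 → r--
[1,5] -7+19=12 >-3 → r--
[1,4] -7+15=8 >-3 → r--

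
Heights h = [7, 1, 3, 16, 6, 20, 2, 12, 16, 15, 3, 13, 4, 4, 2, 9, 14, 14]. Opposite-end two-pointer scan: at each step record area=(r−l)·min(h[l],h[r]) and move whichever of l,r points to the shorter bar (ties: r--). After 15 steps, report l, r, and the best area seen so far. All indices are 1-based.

[1,18] min(7,14)*17=119 best=119 * → l++
[2,18] min(1,14)*16=16 best=119 → l++
[3,18] min(3,14)*15=45 best=119 → l++
[4,18] min(16,14)*14=196 best=196 * → r--
[4,17] min(16,14)*13=182 best=196 → r--
[4,16] min(16,9)*12=108 best=196 → r--
[4,15] min(16,2)*11=22 best=196 → r--
[4,14] min(16,4)*10=40 best=196 → r--
[4,13] min(16,4)*9=36 best=196 → r--
[4,12] min(16,13)*8=104 best=196 → r--
[4,11] min(16,3)*7=21 best=196 → r--
[4,10] min(16,15)*6=90 best=196 → r--
[4,9] min(16,16)*5=80 best=196 → r--
[4,8] min(16,12)*4=48 best=196 → r--
[4,7] min(16,2)*3=6 best=196 → r--

l=4, r=6, best area=196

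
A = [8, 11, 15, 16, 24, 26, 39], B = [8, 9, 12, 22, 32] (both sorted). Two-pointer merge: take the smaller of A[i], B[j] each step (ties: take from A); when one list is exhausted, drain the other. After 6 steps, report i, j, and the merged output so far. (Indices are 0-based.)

[i=0,j=0] A[i]=8<=B[j]=8 take 8 → i++
[i=1,j=0] A[i]=11>B[j]=8 take 8 → j++
[i=1,j=1] A[i]=11>B[j]=9 take 9 → j++
[i=1,j=2] A[i]=11<=B[j]=12 take 11 → i++
[i=2,j=2] A[i]=15>B[j]=12 take 12 → j++
[i=2,j=3] A[i]=15<=B[j]=22 take 15 → i++

i=3, j=3, merged so far=[8, 8, 9, 11, 12, 15]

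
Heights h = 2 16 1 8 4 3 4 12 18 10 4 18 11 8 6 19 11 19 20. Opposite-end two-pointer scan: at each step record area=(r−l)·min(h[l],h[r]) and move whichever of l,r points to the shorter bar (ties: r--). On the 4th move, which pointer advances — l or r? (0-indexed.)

l=0 r=18: min(2,20)*18=36 best=36 *, l++
l=1 r=18: min(16,20)*17=272 best=272 *, l++
l=2 r=18: min(1,20)*16=16 best=272, l++
l=3 r=18: min(8,20)*15=120 best=272, l++

l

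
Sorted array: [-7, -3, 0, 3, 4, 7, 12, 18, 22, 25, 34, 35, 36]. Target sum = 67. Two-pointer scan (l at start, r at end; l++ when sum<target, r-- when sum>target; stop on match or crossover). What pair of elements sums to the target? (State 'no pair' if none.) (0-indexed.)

[0,12] -7+36=29 <67 → l++
[1,12] -3+36=33 <67 → l++
[2,12] 0+36=36 <67 → l++
[3,12] 3+36=39 <67 → l++
[4,12] 4+36=40 <67 → l++
[5,12] 7+36=43 <67 → l++
[6,12] 12+36=48 <67 → l++
[7,12] 18+36=54 <67 → l++
[8,12] 22+36=58 <67 → l++
[9,12] 25+36=61 <67 → l++
[10,12] 34+36=70 >67 → r--
[10,11] 34+35=69 >67 → r--

no pair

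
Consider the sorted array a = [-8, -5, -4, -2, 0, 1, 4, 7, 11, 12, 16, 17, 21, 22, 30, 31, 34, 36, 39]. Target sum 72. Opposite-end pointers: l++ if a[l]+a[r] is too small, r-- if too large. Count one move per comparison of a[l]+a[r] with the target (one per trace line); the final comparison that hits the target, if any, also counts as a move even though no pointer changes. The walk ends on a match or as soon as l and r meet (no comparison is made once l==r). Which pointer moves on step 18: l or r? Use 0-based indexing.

l=0 r=18: -8+39=31 <72, l++
l=1 r=18: -5+39=34 <72, l++
l=2 r=18: -4+39=35 <72, l++
l=3 r=18: -2+39=37 <72, l++
l=4 r=18: 0+39=39 <72, l++
l=5 r=18: 1+39=40 <72, l++
l=6 r=18: 4+39=43 <72, l++
l=7 r=18: 7+39=46 <72, l++
l=8 r=18: 11+39=50 <72, l++
l=9 r=18: 12+39=51 <72, l++
l=10 r=18: 16+39=55 <72, l++
l=11 r=18: 17+39=56 <72, l++
l=12 r=18: 21+39=60 <72, l++
l=13 r=18: 22+39=61 <72, l++
l=14 r=18: 30+39=69 <72, l++
l=15 r=18: 31+39=70 <72, l++
l=16 r=18: 34+39=73 >72, r--
l=16 r=17: 34+36=70 <72, l++

l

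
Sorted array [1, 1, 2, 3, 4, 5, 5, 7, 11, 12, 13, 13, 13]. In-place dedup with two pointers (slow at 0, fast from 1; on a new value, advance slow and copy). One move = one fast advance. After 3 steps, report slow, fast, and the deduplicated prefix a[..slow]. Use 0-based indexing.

slow=0 fast=1: a[fast]=1=a[slow] dup, fast++
slow=0 fast=2: a[fast]=2≠a[slow]=1 write a[1]=2, slow++,fast++
slow=1 fast=3: a[fast]=3≠a[slow]=2 write a[2]=3, slow++,fast++

slow=2, fast=4, prefix=[1, 2, 3]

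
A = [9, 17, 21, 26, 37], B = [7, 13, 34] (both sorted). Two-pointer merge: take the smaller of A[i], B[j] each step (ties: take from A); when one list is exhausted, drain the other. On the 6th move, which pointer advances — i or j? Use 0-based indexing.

i

[i=0,j=0] A[i]=9>B[j]=7 take 7 → j++
[i=0,j=1] A[i]=9<=B[j]=13 take 9 → i++
[i=1,j=1] A[i]=17>B[j]=13 take 13 → j++
[i=1,j=2] A[i]=17<=B[j]=34 take 17 → i++
[i=2,j=2] A[i]=21<=B[j]=34 take 21 → i++
[i=3,j=2] A[i]=26<=B[j]=34 take 26 → i++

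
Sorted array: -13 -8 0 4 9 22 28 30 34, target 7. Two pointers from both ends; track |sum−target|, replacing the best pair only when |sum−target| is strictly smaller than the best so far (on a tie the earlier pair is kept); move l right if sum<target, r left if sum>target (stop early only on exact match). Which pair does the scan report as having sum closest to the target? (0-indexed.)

pair (-13, 22) with sum 9 (|Δ|=2)

l=0 r=8: -13+34=21 d=14 *, r--
l=0 r=7: -13+30=17 d=10 *, r--
l=0 r=6: -13+28=15 d=8 *, r--
l=0 r=5: -13+22=9 d=2 *, r--
l=0 r=4: -13+9=-4 d=11, l++
l=1 r=4: -8+9=1 d=6, l++
l=2 r=4: 0+9=9 d=2, r--
l=2 r=3: 0+4=4 d=3, l++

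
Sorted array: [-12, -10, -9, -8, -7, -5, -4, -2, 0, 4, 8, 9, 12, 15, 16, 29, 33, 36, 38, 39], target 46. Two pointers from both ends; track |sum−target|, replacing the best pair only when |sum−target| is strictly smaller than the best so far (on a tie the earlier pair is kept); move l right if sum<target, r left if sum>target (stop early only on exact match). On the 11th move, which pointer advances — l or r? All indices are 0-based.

l=0 r=19: -12+39=27 d=19 *, l++
l=1 r=19: -10+39=29 d=17 *, l++
l=2 r=19: -9+39=30 d=16 *, l++
l=3 r=19: -8+39=31 d=15 *, l++
l=4 r=19: -7+39=32 d=14 *, l++
l=5 r=19: -5+39=34 d=12 *, l++
l=6 r=19: -4+39=35 d=11 *, l++
l=7 r=19: -2+39=37 d=9 *, l++
l=8 r=19: 0+39=39 d=7 *, l++
l=9 r=19: 4+39=43 d=3 *, l++
l=10 r=19: 8+39=47 d=1 *, r--

r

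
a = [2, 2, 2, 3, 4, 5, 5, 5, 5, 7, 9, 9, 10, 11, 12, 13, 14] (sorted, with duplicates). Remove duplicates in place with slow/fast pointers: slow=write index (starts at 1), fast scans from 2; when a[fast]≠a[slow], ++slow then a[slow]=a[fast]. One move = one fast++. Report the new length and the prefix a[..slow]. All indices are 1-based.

length 11; prefix = [2, 3, 4, 5, 7, 9, 10, 11, 12, 13, 14]

(s=1,f=2) a[fast]=2=a[slow] dup → fast++
(s=1,f=3) a[fast]=2=a[slow] dup → fast++
(s=1,f=4) a[fast]=3≠a[slow]=2 write a[2]=3 → slow++,fast++
(s=2,f=5) a[fast]=4≠a[slow]=3 write a[3]=4 → slow++,fast++
(s=3,f=6) a[fast]=5≠a[slow]=4 write a[4]=5 → slow++,fast++
(s=4,f=7) a[fast]=5=a[slow] dup → fast++
(s=4,f=8) a[fast]=5=a[slow] dup → fast++
(s=4,f=9) a[fast]=5=a[slow] dup → fast++
(s=4,f=10) a[fast]=7≠a[slow]=5 write a[5]=7 → slow++,fast++
(s=5,f=11) a[fast]=9≠a[slow]=7 write a[6]=9 → slow++,fast++
(s=6,f=12) a[fast]=9=a[slow] dup → fast++
(s=6,f=13) a[fast]=10≠a[slow]=9 write a[7]=10 → slow++,fast++
(s=7,f=14) a[fast]=11≠a[slow]=10 write a[8]=11 → slow++,fast++
(s=8,f=15) a[fast]=12≠a[slow]=11 write a[9]=12 → slow++,fast++
(s=9,f=16) a[fast]=13≠a[slow]=12 write a[10]=13 → slow++,fast++
(s=10,f=17) a[fast]=14≠a[slow]=13 write a[11]=14 → slow++,fast++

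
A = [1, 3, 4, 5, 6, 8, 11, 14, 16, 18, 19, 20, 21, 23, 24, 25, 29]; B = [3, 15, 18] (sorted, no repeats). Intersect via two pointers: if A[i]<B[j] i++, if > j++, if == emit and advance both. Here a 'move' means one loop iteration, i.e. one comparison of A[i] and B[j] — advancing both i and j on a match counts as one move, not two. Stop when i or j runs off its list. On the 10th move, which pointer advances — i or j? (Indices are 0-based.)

i

[i=0,j=0] 1<3 → i++
[i=1,j=0] 3==3 emit → i++,j++
[i=2,j=1] 4<15 → i++
[i=3,j=1] 5<15 → i++
[i=4,j=1] 6<15 → i++
[i=5,j=1] 8<15 → i++
[i=6,j=1] 11<15 → i++
[i=7,j=1] 14<15 → i++
[i=8,j=1] 16>15 → j++
[i=8,j=2] 16<18 → i++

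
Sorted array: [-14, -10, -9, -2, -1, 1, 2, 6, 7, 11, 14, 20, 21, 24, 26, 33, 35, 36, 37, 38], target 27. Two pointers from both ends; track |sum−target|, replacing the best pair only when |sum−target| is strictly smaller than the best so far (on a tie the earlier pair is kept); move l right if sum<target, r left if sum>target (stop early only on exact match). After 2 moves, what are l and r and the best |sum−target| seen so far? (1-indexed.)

l=2, r=19, best |Δ|=1

l=1 r=20: -14+38=24 d=3 *, l++
l=2 r=20: -10+38=28 d=1 *, r--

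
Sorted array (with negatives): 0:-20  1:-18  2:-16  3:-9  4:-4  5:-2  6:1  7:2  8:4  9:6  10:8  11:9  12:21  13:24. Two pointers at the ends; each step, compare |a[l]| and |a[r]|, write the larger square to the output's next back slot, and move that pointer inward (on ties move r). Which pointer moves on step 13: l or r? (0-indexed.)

l

[0,13] |-20|<=|24| out[13]=576 → r--
[0,12] |-20|<=|21| out[12]=441 → r--
[0,11] |-20|>|9| out[11]=400 → l++
[1,11] |-18|>|9| out[10]=324 → l++
[2,11] |-16|>|9| out[9]=256 → l++
[3,11] |-9|<=|9| out[8]=81 → r--
[3,10] |-9|>|8| out[7]=81 → l++
[4,10] |-4|<=|8| out[6]=64 → r--
[4,9] |-4|<=|6| out[5]=36 → r--
[4,8] |-4|<=|4| out[4]=16 → r--
[4,7] |-4|>|2| out[3]=16 → l++
[5,7] |-2|<=|2| out[2]=4 → r--
[5,6] |-2|>|1| out[1]=4 → l++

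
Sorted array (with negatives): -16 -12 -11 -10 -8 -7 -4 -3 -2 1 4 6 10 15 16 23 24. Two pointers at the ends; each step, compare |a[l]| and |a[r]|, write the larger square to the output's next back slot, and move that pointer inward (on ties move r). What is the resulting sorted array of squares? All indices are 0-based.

l=0 r=16: |-16|<=|24| out[16]=576, r--
l=0 r=15: |-16|<=|23| out[15]=529, r--
l=0 r=14: |-16|<=|16| out[14]=256, r--
l=0 r=13: |-16|>|15| out[13]=256, l++
l=1 r=13: |-12|<=|15| out[12]=225, r--
l=1 r=12: |-12|>|10| out[11]=144, l++
l=2 r=12: |-11|>|10| out[10]=121, l++
l=3 r=12: |-10|<=|10| out[9]=100, r--
l=3 r=11: |-10|>|6| out[8]=100, l++
l=4 r=11: |-8|>|6| out[7]=64, l++
l=5 r=11: |-7|>|6| out[6]=49, l++
l=6 r=11: |-4|<=|6| out[5]=36, r--
l=6 r=10: |-4|<=|4| out[4]=16, r--
l=6 r=9: |-4|>|1| out[3]=16, l++
l=7 r=9: |-3|>|1| out[2]=9, l++
l=8 r=9: |-2|>|1| out[1]=4, l++
l=9 r=9: |1|<=|1| out[0]=1, r--

[1, 4, 9, 16, 16, 36, 49, 64, 100, 100, 121, 144, 225, 256, 256, 529, 576]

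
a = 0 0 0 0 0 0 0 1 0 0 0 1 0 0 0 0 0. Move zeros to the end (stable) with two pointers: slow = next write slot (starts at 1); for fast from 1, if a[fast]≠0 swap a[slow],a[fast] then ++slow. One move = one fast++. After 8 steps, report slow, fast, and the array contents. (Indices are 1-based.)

slow=1 fast=1: a[fast]=0, fast++
slow=1 fast=2: a[fast]=0, fast++
slow=1 fast=3: a[fast]=0, fast++
slow=1 fast=4: a[fast]=0, fast++
slow=1 fast=5: a[fast]=0, fast++
slow=1 fast=6: a[fast]=0, fast++
slow=1 fast=7: a[fast]=0, fast++
slow=1 fast=8: a[fast]=1≠0 swap→a[1]=1, slow++,fast++

slow=2, fast=9, a=[1, 0, 0, 0, 0, 0, 0, 0, 0, 0, 0, 1, 0, 0, 0, 0, 0]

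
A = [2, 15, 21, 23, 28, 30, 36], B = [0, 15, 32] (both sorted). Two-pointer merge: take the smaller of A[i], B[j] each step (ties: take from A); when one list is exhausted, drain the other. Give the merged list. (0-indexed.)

[i=0,j=0] A[i]=2>B[j]=0 take 0 → j++
[i=0,j=1] A[i]=2<=B[j]=15 take 2 → i++
[i=1,j=1] A[i]=15<=B[j]=15 take 15 → i++
[i=2,j=1] A[i]=21>B[j]=15 take 15 → j++
[i=2,j=2] A[i]=21<=B[j]=32 take 21 → i++
[i=3,j=2] A[i]=23<=B[j]=32 take 23 → i++
[i=4,j=2] A[i]=28<=B[j]=32 take 28 → i++
[i=5,j=2] A[i]=30<=B[j]=32 take 30 → i++
[i=6,j=2] A[i]=36>B[j]=32 take 32 → j++
[i=6,j=3] B done, take A[i]=36 → i++

[0, 2, 15, 15, 21, 23, 28, 30, 32, 36]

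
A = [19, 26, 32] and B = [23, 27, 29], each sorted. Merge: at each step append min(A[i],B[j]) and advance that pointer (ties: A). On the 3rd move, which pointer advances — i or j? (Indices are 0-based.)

i=0 j=0: A[i]=19<=B[j]=23 take 19, i++
i=1 j=0: A[i]=26>B[j]=23 take 23, j++
i=1 j=1: A[i]=26<=B[j]=27 take 26, i++

i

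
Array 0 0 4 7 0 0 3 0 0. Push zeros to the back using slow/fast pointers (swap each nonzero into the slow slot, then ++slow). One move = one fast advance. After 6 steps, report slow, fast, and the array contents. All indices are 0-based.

slow=2, fast=6, a=[4, 7, 0, 0, 0, 0, 3, 0, 0]

slow=0 fast=0: a[fast]=0, fast++
slow=0 fast=1: a[fast]=0, fast++
slow=0 fast=2: a[fast]=4≠0 swap→a[0]=4, slow++,fast++
slow=1 fast=3: a[fast]=7≠0 swap→a[1]=7, slow++,fast++
slow=2 fast=4: a[fast]=0, fast++
slow=2 fast=5: a[fast]=0, fast++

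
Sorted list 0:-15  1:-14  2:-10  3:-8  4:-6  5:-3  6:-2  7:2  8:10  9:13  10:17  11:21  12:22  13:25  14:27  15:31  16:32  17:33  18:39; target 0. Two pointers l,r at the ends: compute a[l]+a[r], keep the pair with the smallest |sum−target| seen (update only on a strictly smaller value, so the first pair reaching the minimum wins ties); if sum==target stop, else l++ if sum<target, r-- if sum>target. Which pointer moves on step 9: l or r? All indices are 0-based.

[0,18] -15+39=24 d=24 * → r--
[0,17] -15+33=18 d=18 * → r--
[0,16] -15+32=17 d=17 * → r--
[0,15] -15+31=16 d=16 * → r--
[0,14] -15+27=12 d=12 * → r--
[0,13] -15+25=10 d=10 * → r--
[0,12] -15+22=7 d=7 * → r--
[0,11] -15+21=6 d=6 * → r--
[0,10] -15+17=2 d=2 * → r--

r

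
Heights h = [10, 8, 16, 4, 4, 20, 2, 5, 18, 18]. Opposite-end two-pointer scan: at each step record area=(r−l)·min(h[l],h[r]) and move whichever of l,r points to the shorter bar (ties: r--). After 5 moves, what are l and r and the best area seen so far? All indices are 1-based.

[1,10] min(10,18)*9=90 best=90 * → l++
[2,10] min(8,18)*8=64 best=90 → l++
[3,10] min(16,18)*7=112 best=112 * → l++
[4,10] min(4,18)*6=24 best=112 → l++
[5,10] min(4,18)*5=20 best=112 → l++

l=6, r=10, best area=112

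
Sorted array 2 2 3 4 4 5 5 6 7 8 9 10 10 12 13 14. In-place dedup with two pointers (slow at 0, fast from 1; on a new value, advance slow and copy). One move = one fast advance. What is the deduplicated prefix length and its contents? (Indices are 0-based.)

length 12; prefix = [2, 3, 4, 5, 6, 7, 8, 9, 10, 12, 13, 14]

slow=0 fast=1: a[fast]=2=a[slow] dup, fast++
slow=0 fast=2: a[fast]=3≠a[slow]=2 write a[1]=3, slow++,fast++
slow=1 fast=3: a[fast]=4≠a[slow]=3 write a[2]=4, slow++,fast++
slow=2 fast=4: a[fast]=4=a[slow] dup, fast++
slow=2 fast=5: a[fast]=5≠a[slow]=4 write a[3]=5, slow++,fast++
slow=3 fast=6: a[fast]=5=a[slow] dup, fast++
slow=3 fast=7: a[fast]=6≠a[slow]=5 write a[4]=6, slow++,fast++
slow=4 fast=8: a[fast]=7≠a[slow]=6 write a[5]=7, slow++,fast++
slow=5 fast=9: a[fast]=8≠a[slow]=7 write a[6]=8, slow++,fast++
slow=6 fast=10: a[fast]=9≠a[slow]=8 write a[7]=9, slow++,fast++
slow=7 fast=11: a[fast]=10≠a[slow]=9 write a[8]=10, slow++,fast++
slow=8 fast=12: a[fast]=10=a[slow] dup, fast++
slow=8 fast=13: a[fast]=12≠a[slow]=10 write a[9]=12, slow++,fast++
slow=9 fast=14: a[fast]=13≠a[slow]=12 write a[10]=13, slow++,fast++
slow=10 fast=15: a[fast]=14≠a[slow]=13 write a[11]=14, slow++,fast++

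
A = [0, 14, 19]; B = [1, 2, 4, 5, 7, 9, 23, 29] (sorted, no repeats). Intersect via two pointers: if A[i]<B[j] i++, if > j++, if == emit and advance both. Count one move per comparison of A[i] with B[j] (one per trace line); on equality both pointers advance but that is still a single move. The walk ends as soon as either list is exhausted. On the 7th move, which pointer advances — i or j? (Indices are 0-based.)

j

[i=0,j=0] 0<1 → i++
[i=1,j=0] 14>1 → j++
[i=1,j=1] 14>2 → j++
[i=1,j=2] 14>4 → j++
[i=1,j=3] 14>5 → j++
[i=1,j=4] 14>7 → j++
[i=1,j=5] 14>9 → j++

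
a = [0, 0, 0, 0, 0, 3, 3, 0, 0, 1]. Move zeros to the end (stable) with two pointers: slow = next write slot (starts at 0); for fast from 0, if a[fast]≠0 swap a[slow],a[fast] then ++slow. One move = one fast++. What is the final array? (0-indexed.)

(s=0,f=0) a[fast]=0 → fast++
(s=0,f=1) a[fast]=0 → fast++
(s=0,f=2) a[fast]=0 → fast++
(s=0,f=3) a[fast]=0 → fast++
(s=0,f=4) a[fast]=0 → fast++
(s=0,f=5) a[fast]=3≠0 swap→a[0]=3 → slow++,fast++
(s=1,f=6) a[fast]=3≠0 swap→a[1]=3 → slow++,fast++
(s=2,f=7) a[fast]=0 → fast++
(s=2,f=8) a[fast]=0 → fast++
(s=2,f=9) a[fast]=1≠0 swap→a[2]=1 → slow++,fast++

[3, 3, 1, 0, 0, 0, 0, 0, 0, 0]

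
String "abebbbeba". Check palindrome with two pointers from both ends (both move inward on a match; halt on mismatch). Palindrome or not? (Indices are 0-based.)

l=0 r=8: 'a'=='a', l++,r--
l=1 r=7: 'b'=='b', l++,r--
l=2 r=6: 'e'=='e', l++,r--
l=3 r=5: 'b'=='b', l++,r--

palindrome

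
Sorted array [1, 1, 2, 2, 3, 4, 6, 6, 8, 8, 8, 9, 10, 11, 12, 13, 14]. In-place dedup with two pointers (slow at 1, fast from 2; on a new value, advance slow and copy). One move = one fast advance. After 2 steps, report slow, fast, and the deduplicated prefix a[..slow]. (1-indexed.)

slow=2, fast=4, prefix=[1, 2]

(s=1,f=2) a[fast]=1=a[slow] dup → fast++
(s=1,f=3) a[fast]=2≠a[slow]=1 write a[2]=2 → slow++,fast++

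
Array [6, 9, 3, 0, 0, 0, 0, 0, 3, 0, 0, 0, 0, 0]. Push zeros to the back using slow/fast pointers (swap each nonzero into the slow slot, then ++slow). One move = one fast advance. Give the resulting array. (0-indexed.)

(s=0,f=0) a[fast]=6≠0 swap→a[0]=6 → slow++,fast++
(s=1,f=1) a[fast]=9≠0 swap→a[1]=9 → slow++,fast++
(s=2,f=2) a[fast]=3≠0 swap→a[2]=3 → slow++,fast++
(s=3,f=3) a[fast]=0 → fast++
(s=3,f=4) a[fast]=0 → fast++
(s=3,f=5) a[fast]=0 → fast++
(s=3,f=6) a[fast]=0 → fast++
(s=3,f=7) a[fast]=0 → fast++
(s=3,f=8) a[fast]=3≠0 swap→a[3]=3 → slow++,fast++
(s=4,f=9) a[fast]=0 → fast++
(s=4,f=10) a[fast]=0 → fast++
(s=4,f=11) a[fast]=0 → fast++
(s=4,f=12) a[fast]=0 → fast++
(s=4,f=13) a[fast]=0 → fast++

[6, 9, 3, 3, 0, 0, 0, 0, 0, 0, 0, 0, 0, 0]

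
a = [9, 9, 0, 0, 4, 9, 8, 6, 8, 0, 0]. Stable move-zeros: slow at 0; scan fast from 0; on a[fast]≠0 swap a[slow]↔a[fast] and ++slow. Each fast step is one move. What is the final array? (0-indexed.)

(s=0,f=0) a[fast]=9≠0 swap→a[0]=9 → slow++,fast++
(s=1,f=1) a[fast]=9≠0 swap→a[1]=9 → slow++,fast++
(s=2,f=2) a[fast]=0 → fast++
(s=2,f=3) a[fast]=0 → fast++
(s=2,f=4) a[fast]=4≠0 swap→a[2]=4 → slow++,fast++
(s=3,f=5) a[fast]=9≠0 swap→a[3]=9 → slow++,fast++
(s=4,f=6) a[fast]=8≠0 swap→a[4]=8 → slow++,fast++
(s=5,f=7) a[fast]=6≠0 swap→a[5]=6 → slow++,fast++
(s=6,f=8) a[fast]=8≠0 swap→a[6]=8 → slow++,fast++
(s=7,f=9) a[fast]=0 → fast++
(s=7,f=10) a[fast]=0 → fast++

[9, 9, 4, 9, 8, 6, 8, 0, 0, 0, 0]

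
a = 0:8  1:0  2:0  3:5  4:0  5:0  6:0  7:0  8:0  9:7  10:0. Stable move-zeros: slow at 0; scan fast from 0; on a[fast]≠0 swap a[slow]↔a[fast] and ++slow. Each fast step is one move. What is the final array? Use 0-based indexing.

[8, 5, 7, 0, 0, 0, 0, 0, 0, 0, 0]

slow=0 fast=0: a[fast]=8≠0 swap→a[0]=8, slow++,fast++
slow=1 fast=1: a[fast]=0, fast++
slow=1 fast=2: a[fast]=0, fast++
slow=1 fast=3: a[fast]=5≠0 swap→a[1]=5, slow++,fast++
slow=2 fast=4: a[fast]=0, fast++
slow=2 fast=5: a[fast]=0, fast++
slow=2 fast=6: a[fast]=0, fast++
slow=2 fast=7: a[fast]=0, fast++
slow=2 fast=8: a[fast]=0, fast++
slow=2 fast=9: a[fast]=7≠0 swap→a[2]=7, slow++,fast++
slow=3 fast=10: a[fast]=0, fast++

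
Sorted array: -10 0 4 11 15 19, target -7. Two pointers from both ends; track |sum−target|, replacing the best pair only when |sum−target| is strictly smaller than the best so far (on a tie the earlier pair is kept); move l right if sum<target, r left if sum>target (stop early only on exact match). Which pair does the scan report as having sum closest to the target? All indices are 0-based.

l=0 r=5: -10+19=9 d=16 *, r--
l=0 r=4: -10+15=5 d=12 *, r--
l=0 r=3: -10+11=1 d=8 *, r--
l=0 r=2: -10+4=-6 d=1 *, r--
l=0 r=1: -10+0=-10 d=3, l++

pair (-10, 4) with sum -6 (|Δ|=1)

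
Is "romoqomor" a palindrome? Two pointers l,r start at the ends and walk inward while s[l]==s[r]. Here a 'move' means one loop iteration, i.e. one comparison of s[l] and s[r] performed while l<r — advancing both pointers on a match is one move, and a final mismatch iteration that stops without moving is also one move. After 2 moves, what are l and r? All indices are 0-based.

l=2, r=6

l=0 r=8: 'r'=='r', l++,r--
l=1 r=7: 'o'=='o', l++,r--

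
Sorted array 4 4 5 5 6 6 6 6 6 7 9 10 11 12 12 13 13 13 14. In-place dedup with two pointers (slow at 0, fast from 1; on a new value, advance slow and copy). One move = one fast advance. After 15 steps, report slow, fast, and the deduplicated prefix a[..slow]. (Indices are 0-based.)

slow=8, fast=16, prefix=[4, 5, 6, 7, 9, 10, 11, 12, 13]

(s=0,f=1) a[fast]=4=a[slow] dup → fast++
(s=0,f=2) a[fast]=5≠a[slow]=4 write a[1]=5 → slow++,fast++
(s=1,f=3) a[fast]=5=a[slow] dup → fast++
(s=1,f=4) a[fast]=6≠a[slow]=5 write a[2]=6 → slow++,fast++
(s=2,f=5) a[fast]=6=a[slow] dup → fast++
(s=2,f=6) a[fast]=6=a[slow] dup → fast++
(s=2,f=7) a[fast]=6=a[slow] dup → fast++
(s=2,f=8) a[fast]=6=a[slow] dup → fast++
(s=2,f=9) a[fast]=7≠a[slow]=6 write a[3]=7 → slow++,fast++
(s=3,f=10) a[fast]=9≠a[slow]=7 write a[4]=9 → slow++,fast++
(s=4,f=11) a[fast]=10≠a[slow]=9 write a[5]=10 → slow++,fast++
(s=5,f=12) a[fast]=11≠a[slow]=10 write a[6]=11 → slow++,fast++
(s=6,f=13) a[fast]=12≠a[slow]=11 write a[7]=12 → slow++,fast++
(s=7,f=14) a[fast]=12=a[slow] dup → fast++
(s=7,f=15) a[fast]=13≠a[slow]=12 write a[8]=13 → slow++,fast++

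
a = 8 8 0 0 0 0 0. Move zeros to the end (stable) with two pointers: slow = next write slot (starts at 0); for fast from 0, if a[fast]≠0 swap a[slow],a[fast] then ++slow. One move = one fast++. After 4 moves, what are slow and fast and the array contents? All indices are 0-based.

(s=0,f=0) a[fast]=8≠0 swap→a[0]=8 → slow++,fast++
(s=1,f=1) a[fast]=8≠0 swap→a[1]=8 → slow++,fast++
(s=2,f=2) a[fast]=0 → fast++
(s=2,f=3) a[fast]=0 → fast++

slow=2, fast=4, a=[8, 8, 0, 0, 0, 0, 0]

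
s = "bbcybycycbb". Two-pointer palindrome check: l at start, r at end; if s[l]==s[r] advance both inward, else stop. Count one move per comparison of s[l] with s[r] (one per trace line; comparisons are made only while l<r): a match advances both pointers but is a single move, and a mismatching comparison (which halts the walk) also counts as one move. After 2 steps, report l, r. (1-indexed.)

l=1 r=11: 'b'=='b', l++,r--
l=2 r=10: 'b'=='b', l++,r--

l=3, r=9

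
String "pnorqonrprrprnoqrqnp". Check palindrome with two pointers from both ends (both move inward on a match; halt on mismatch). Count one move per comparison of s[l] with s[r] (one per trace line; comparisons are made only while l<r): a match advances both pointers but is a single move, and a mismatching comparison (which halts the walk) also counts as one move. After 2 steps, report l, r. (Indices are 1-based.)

l=1 r=20: 'p'=='p', l++,r--
l=2 r=19: 'n'=='n', l++,r--

l=3, r=18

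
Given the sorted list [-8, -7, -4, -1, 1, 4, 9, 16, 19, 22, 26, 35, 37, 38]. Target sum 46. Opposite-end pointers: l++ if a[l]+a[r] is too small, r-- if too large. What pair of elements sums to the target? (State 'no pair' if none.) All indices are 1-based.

[1,14] -8+38=30 <46 → l++
[2,14] -7+38=31 <46 → l++
[3,14] -4+38=34 <46 → l++
[4,14] -1+38=37 <46 → l++
[5,14] 1+38=39 <46 → l++
[6,14] 4+38=42 <46 → l++
[7,14] 9+38=47 >46 → r--
[7,13] 9+37=46 → found

(9, 37)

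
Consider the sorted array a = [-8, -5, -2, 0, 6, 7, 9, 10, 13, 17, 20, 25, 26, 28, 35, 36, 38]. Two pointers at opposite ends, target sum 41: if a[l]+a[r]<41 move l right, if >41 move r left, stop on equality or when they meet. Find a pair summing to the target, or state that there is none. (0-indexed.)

[0,16] -8+38=30 <41 → l++
[1,16] -5+38=33 <41 → l++
[2,16] -2+38=36 <41 → l++
[3,16] 0+38=38 <41 → l++
[4,16] 6+38=44 >41 → r--
[4,15] 6+36=42 >41 → r--
[4,14] 6+35=41 → found

(6, 35)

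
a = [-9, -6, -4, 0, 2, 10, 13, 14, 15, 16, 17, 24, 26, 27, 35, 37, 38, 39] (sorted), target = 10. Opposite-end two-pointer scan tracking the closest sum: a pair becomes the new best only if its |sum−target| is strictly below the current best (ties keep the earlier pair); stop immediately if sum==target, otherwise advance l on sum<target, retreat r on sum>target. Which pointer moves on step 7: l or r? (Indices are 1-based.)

r

[1,18] -9+39=30 d=20 * → r--
[1,17] -9+38=29 d=19 * → r--
[1,16] -9+37=28 d=18 * → r--
[1,15] -9+35=26 d=16 * → r--
[1,14] -9+27=18 d=8 * → r--
[1,13] -9+26=17 d=7 * → r--
[1,12] -9+24=15 d=5 * → r--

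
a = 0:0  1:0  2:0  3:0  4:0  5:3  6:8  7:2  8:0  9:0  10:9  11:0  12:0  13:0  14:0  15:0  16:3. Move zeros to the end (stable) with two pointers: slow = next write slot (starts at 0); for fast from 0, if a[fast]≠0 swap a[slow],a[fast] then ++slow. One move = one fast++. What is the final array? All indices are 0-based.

slow=0 fast=0: a[fast]=0, fast++
slow=0 fast=1: a[fast]=0, fast++
slow=0 fast=2: a[fast]=0, fast++
slow=0 fast=3: a[fast]=0, fast++
slow=0 fast=4: a[fast]=0, fast++
slow=0 fast=5: a[fast]=3≠0 swap→a[0]=3, slow++,fast++
slow=1 fast=6: a[fast]=8≠0 swap→a[1]=8, slow++,fast++
slow=2 fast=7: a[fast]=2≠0 swap→a[2]=2, slow++,fast++
slow=3 fast=8: a[fast]=0, fast++
slow=3 fast=9: a[fast]=0, fast++
slow=3 fast=10: a[fast]=9≠0 swap→a[3]=9, slow++,fast++
slow=4 fast=11: a[fast]=0, fast++
slow=4 fast=12: a[fast]=0, fast++
slow=4 fast=13: a[fast]=0, fast++
slow=4 fast=14: a[fast]=0, fast++
slow=4 fast=15: a[fast]=0, fast++
slow=4 fast=16: a[fast]=3≠0 swap→a[4]=3, slow++,fast++

[3, 8, 2, 9, 3, 0, 0, 0, 0, 0, 0, 0, 0, 0, 0, 0, 0]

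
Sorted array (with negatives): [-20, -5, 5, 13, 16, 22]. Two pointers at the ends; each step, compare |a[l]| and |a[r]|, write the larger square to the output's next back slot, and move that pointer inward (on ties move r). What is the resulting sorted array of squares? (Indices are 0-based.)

[0,5] |-20|<=|22| out[5]=484 → r--
[0,4] |-20|>|16| out[4]=400 → l++
[1,4] |-5|<=|16| out[3]=256 → r--
[1,3] |-5|<=|13| out[2]=169 → r--
[1,2] |-5|<=|5| out[1]=25 → r--
[1,1] |-5|<=|-5| out[0]=25 → r--

[25, 25, 169, 256, 400, 484]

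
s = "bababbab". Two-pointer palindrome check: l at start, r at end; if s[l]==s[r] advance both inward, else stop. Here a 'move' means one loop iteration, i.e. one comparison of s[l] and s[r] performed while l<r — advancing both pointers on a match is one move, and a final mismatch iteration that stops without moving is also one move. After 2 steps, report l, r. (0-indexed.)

l=0 r=7: 'b'=='b', l++,r--
l=1 r=6: 'a'=='a', l++,r--

l=2, r=5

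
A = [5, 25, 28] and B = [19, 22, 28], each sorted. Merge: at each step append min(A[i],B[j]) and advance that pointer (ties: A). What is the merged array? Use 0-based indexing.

i=0 j=0: A[i]=5<=B[j]=19 take 5, i++
i=1 j=0: A[i]=25>B[j]=19 take 19, j++
i=1 j=1: A[i]=25>B[j]=22 take 22, j++
i=1 j=2: A[i]=25<=B[j]=28 take 25, i++
i=2 j=2: A[i]=28<=B[j]=28 take 28, i++
i=3 j=2: A done, take B[j]=28, j++

[5, 19, 22, 25, 28, 28]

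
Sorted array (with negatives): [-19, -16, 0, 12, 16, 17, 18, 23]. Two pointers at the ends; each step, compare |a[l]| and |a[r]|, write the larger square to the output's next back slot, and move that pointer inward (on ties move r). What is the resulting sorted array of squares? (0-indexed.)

l=0 r=7: |-19|<=|23| out[7]=529, r--
l=0 r=6: |-19|>|18| out[6]=361, l++
l=1 r=6: |-16|<=|18| out[5]=324, r--
l=1 r=5: |-16|<=|17| out[4]=289, r--
l=1 r=4: |-16|<=|16| out[3]=256, r--
l=1 r=3: |-16|>|12| out[2]=256, l++
l=2 r=3: |0|<=|12| out[1]=144, r--
l=2 r=2: |0|<=|0| out[0]=0, r--

[0, 144, 256, 256, 289, 324, 361, 529]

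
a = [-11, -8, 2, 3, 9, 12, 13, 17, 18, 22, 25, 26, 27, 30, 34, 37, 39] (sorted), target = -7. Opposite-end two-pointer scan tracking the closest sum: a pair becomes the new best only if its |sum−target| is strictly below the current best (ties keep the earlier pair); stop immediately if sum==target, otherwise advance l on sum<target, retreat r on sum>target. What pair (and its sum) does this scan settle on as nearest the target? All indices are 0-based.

[0,16] -11+39=28 d=35 * → r--
[0,15] -11+37=26 d=33 * → r--
[0,14] -11+34=23 d=30 * → r--
[0,13] -11+30=19 d=26 * → r--
[0,12] -11+27=16 d=23 * → r--
[0,11] -11+26=15 d=22 * → r--
[0,10] -11+25=14 d=21 * → r--
[0,9] -11+22=11 d=18 * → r--
[0,8] -11+18=7 d=14 * → r--
[0,7] -11+17=6 d=13 * → r--
[0,6] -11+13=2 d=9 * → r--
[0,5] -11+12=1 d=8 * → r--
[0,4] -11+9=-2 d=5 * → r--
[0,3] -11+3=-8 d=1 * → l++
[1,3] -8+3=-5 d=2 → r--
[1,2] -8+2=-6 d=1 → r--

pair (-11, 3) with sum -8 (|Δ|=1)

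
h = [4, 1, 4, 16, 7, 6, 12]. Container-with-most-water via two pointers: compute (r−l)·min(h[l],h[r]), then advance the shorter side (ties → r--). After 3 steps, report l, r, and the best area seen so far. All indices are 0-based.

l=3, r=6, best area=24

[0,6] min(4,12)*6=24 best=24 * → l++
[1,6] min(1,12)*5=5 best=24 → l++
[2,6] min(4,12)*4=16 best=24 → l++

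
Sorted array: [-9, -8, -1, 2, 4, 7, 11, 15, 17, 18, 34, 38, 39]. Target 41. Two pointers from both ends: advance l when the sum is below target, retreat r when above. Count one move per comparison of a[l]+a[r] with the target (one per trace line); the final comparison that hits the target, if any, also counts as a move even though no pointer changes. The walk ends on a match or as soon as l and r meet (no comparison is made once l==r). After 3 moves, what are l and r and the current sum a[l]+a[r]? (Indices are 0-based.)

l=3, r=12, sum=41

[0,12] -9+39=30 <41 → l++
[1,12] -8+39=31 <41 → l++
[2,12] -1+39=38 <41 → l++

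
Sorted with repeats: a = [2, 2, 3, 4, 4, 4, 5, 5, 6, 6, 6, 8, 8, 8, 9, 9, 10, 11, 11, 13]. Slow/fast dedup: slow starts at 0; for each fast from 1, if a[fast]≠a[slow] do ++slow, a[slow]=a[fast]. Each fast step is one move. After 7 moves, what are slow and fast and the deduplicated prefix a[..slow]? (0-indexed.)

(s=0,f=1) a[fast]=2=a[slow] dup → fast++
(s=0,f=2) a[fast]=3≠a[slow]=2 write a[1]=3 → slow++,fast++
(s=1,f=3) a[fast]=4≠a[slow]=3 write a[2]=4 → slow++,fast++
(s=2,f=4) a[fast]=4=a[slow] dup → fast++
(s=2,f=5) a[fast]=4=a[slow] dup → fast++
(s=2,f=6) a[fast]=5≠a[slow]=4 write a[3]=5 → slow++,fast++
(s=3,f=7) a[fast]=5=a[slow] dup → fast++

slow=3, fast=8, prefix=[2, 3, 4, 5]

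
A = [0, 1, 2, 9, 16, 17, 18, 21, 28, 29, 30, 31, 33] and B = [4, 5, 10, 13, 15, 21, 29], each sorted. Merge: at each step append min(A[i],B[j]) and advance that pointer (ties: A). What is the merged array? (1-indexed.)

i=1 j=1: A[i]=0<=B[j]=4 take 0, i++
i=2 j=1: A[i]=1<=B[j]=4 take 1, i++
i=3 j=1: A[i]=2<=B[j]=4 take 2, i++
i=4 j=1: A[i]=9>B[j]=4 take 4, j++
i=4 j=2: A[i]=9>B[j]=5 take 5, j++
i=4 j=3: A[i]=9<=B[j]=10 take 9, i++
i=5 j=3: A[i]=16>B[j]=10 take 10, j++
i=5 j=4: A[i]=16>B[j]=13 take 13, j++
i=5 j=5: A[i]=16>B[j]=15 take 15, j++
i=5 j=6: A[i]=16<=B[j]=21 take 16, i++
i=6 j=6: A[i]=17<=B[j]=21 take 17, i++
i=7 j=6: A[i]=18<=B[j]=21 take 18, i++
i=8 j=6: A[i]=21<=B[j]=21 take 21, i++
i=9 j=6: A[i]=28>B[j]=21 take 21, j++
i=9 j=7: A[i]=28<=B[j]=29 take 28, i++
i=10 j=7: A[i]=29<=B[j]=29 take 29, i++
i=11 j=7: A[i]=30>B[j]=29 take 29, j++
i=11 j=8: B done, take A[i]=30, i++
i=12 j=8: B done, take A[i]=31, i++
i=13 j=8: B done, take A[i]=33, i++

[0, 1, 2, 4, 5, 9, 10, 13, 15, 16, 17, 18, 21, 21, 28, 29, 29, 30, 31, 33]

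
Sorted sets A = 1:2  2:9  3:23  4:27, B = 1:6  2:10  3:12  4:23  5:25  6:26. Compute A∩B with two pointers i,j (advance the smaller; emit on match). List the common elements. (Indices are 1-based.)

intersection = [23]

[i=1,j=1] 2<6 → i++
[i=2,j=1] 9>6 → j++
[i=2,j=2] 9<10 → i++
[i=3,j=2] 23>10 → j++
[i=3,j=3] 23>12 → j++
[i=3,j=4] 23==23 emit → i++,j++
[i=4,j=5] 27>25 → j++
[i=4,j=6] 27>26 → j++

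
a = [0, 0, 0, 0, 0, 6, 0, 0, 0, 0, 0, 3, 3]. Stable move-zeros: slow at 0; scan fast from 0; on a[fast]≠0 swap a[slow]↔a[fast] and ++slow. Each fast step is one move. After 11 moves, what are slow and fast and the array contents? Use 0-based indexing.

slow=1, fast=11, a=[6, 0, 0, 0, 0, 0, 0, 0, 0, 0, 0, 3, 3]

(s=0,f=0) a[fast]=0 → fast++
(s=0,f=1) a[fast]=0 → fast++
(s=0,f=2) a[fast]=0 → fast++
(s=0,f=3) a[fast]=0 → fast++
(s=0,f=4) a[fast]=0 → fast++
(s=0,f=5) a[fast]=6≠0 swap→a[0]=6 → slow++,fast++
(s=1,f=6) a[fast]=0 → fast++
(s=1,f=7) a[fast]=0 → fast++
(s=1,f=8) a[fast]=0 → fast++
(s=1,f=9) a[fast]=0 → fast++
(s=1,f=10) a[fast]=0 → fast++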